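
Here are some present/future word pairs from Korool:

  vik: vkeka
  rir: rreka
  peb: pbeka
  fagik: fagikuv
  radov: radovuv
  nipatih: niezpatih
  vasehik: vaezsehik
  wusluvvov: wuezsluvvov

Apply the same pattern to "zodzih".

zodzihuv

vik and fagik both end in -k yet inflect differently (vkeka, fagikuv), so the final letter is not what conditions the rule; the number of vowels is.
"zodzih" has 2 vowels. The stems with 2 vowels (fagik → fagikuv, radov → radovuv) add -uv.
So zodzih → zodzihuv.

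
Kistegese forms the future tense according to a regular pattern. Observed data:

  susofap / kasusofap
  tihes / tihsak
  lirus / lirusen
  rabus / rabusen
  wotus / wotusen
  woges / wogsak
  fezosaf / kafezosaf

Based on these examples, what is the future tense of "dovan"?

kadovan

tihes and wotus both end in -s yet inflect differently (tihsak, wotusen), so the final letter is not what conditions the rule; the last vowel is.
"dovan" has last vowel 'a'. The stems whose last vowel is 'a' (susofap → kasusofap, fezosaf → kafezosaf) add the prefix ka-.
So dovan → kadovan.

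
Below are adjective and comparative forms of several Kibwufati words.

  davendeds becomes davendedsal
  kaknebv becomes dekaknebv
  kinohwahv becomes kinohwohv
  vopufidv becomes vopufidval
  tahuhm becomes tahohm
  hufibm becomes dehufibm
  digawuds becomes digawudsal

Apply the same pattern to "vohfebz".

devohfebz

vopufidv and kaknebv both end in -v yet inflect differently (vopufidval, dekaknebv), so the final letter is not what conditions the rule; the second-to-last letter is.
"vohfebz" has second-to-last letter 'b'. The stems whose second-to-last letter is 'b' (kaknebv → dekaknebv, hufibm → dehufibm) add the prefix de-.
The other patterns: stems whose second-to-last letter is 'd' add -al; stems whose second-to-last letter is 'h' change the last vowel to 'o'.
So vohfebz → devohfebz.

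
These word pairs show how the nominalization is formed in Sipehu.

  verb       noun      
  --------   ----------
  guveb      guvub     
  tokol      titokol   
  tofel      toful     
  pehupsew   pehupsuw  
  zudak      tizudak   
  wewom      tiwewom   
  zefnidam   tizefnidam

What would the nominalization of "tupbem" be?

tupbum

tofel and tokol both end in -l yet inflect differently (toful, titokol), so the final letter is not what conditions the rule; the last vowel is.
"tupbem" has last vowel 'e'. The stems whose last vowel is 'e' (pehupsew → pehupsuw, tofel → toful, guveb → guvub) change the last vowel to 'u'.
So tupbem → tupbum.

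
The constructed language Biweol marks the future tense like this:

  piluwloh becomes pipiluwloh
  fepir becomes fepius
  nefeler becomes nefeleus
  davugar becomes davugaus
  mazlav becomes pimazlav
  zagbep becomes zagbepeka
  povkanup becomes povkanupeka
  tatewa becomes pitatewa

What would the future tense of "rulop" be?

rulopeka

zagbep and nefeler both have last vowel 'e' yet inflect differently (zagbepeka, nefeleus), so the last vowel is not what conditions the rule; the final letter is.
"rulop" ends in -p. The stems ending in -p (povkanup → povkanupeka, zagbep → zagbepeka) add -eka.
The other patterns: stems ending in -r drop the final letter and add -us; stems ending in -a, -h or -v add the prefix pi-.
So rulop → rulopeka.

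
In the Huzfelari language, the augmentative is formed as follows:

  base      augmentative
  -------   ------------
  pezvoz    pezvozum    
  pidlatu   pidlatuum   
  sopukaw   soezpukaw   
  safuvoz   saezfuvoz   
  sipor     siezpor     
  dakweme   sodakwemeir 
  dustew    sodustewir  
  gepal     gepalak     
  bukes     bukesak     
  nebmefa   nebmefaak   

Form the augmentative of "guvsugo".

guvsugoak

pezvoz and safuvoz both end in -z yet inflect differently (pezvozum, saezfuvoz), so the final letter is not what conditions the rule; the first letter is.
"guvsugo" begins with g-. The one such stem in the data (gepal → gepalak) adds -ak, so the same rule applies.
The other patterns: stems beginning with p- add -um; stems beginning with s- insert -ez- after the first vowel; stems beginning with d- add so- … -ir around the stem.
So guvsugo → guvsugoak.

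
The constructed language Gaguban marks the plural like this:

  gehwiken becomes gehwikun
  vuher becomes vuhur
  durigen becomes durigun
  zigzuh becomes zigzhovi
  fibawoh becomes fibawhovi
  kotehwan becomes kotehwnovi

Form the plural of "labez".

gehwiken and kotehwan both end in -n yet inflect differently (gehwikun, kotehwnovi), so the final letter is not what conditions the rule; the last vowel is.
"labez" has last vowel 'e'. The stems whose last vowel is 'e' (gehwiken → gehwikun, vuher → vuhur, durigen → durigun) change the last vowel to 'u'.
So labez → labuz.

labuz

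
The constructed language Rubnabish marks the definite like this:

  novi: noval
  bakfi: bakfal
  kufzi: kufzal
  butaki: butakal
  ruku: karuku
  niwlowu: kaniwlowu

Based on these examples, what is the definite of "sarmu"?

novi and niwlowu both begin with n- yet inflect differently (noval, kaniwlowu), so the first letter is not what conditions the rule; the final letter is.
"sarmu" ends in -u. The stems ending in -u (ruku → karuku, niwlowu → kaniwlowu) add the prefix ka-.
The other pattern: stems ending in -i drop the final letter and add -al.
So sarmu → kasarmu.

kasarmu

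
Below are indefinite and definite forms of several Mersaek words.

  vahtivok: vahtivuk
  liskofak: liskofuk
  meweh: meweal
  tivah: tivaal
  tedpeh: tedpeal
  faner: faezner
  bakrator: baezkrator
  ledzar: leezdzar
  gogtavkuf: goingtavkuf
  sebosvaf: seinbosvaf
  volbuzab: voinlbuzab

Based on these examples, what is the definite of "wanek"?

wanuk

"wanek" ends in -k. The stems ending in -k (vahtivok → vahtivuk, liskofak → liskofuk) change the last vowel to 'u'.
The other patterns: stems ending in -h drop the final letter and add -al; stems ending in -r insert -ez- after the first vowel; stems ending in -b or -f insert -in- after the first vowel.
So wanek → wanuk.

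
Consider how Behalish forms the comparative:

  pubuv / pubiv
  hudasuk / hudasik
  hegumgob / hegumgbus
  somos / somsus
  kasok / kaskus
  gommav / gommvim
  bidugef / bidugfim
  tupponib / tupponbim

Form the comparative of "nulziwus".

hudasuk and kasok both end in -k yet inflect differently (hudasik, kaskus), so the final letter is not what conditions the rule; the last vowel is.
"nulziwus" has last vowel 'u'. The stems whose last vowel is 'u' (pubuv → pubiv, hudasuk → hudasik) change the last vowel to 'i'.
The other patterns: stems whose last vowel is 'o' delete the last vowel and add -us; stems whose last vowel is 'a', 'e' or 'i' delete the last vowel and add -im.
So nulziwus → nulziwis.

nulziwis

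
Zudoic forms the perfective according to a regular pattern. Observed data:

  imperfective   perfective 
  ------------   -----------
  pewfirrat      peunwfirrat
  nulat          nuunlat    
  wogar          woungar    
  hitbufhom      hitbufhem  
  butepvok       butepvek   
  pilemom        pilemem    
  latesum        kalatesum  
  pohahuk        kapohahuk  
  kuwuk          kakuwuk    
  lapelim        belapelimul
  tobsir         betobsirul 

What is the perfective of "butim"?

bebutimul

"butim" has last vowel 'i'. The stems whose last vowel is 'i' (lapelim → belapelimul, tobsir → betobsirul) add be- … -ul around the stem.
So butim → bebutimul.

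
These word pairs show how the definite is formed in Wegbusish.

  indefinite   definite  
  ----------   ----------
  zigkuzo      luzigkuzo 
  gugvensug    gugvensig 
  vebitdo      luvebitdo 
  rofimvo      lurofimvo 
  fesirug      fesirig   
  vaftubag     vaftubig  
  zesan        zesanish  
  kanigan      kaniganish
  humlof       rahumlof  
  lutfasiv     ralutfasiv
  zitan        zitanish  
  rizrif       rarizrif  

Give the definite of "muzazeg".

muzazig

kanigan and vaftubag both have last vowel 'a' yet inflect differently (kaniganish, vaftubig), so the last vowel is not what conditions the rule; the final letter is.
"muzazeg" ends in -g. The stems ending in -g (gugvensug → gugvensig, vaftubag → vaftubig, fesirug → fesirig) change the last vowel to 'i'.
The other patterns: stems ending in -n add -ish; stems ending in -o add the prefix lu-; stems ending in -f or -v add the prefix ra-.
So muzazeg → muzazig.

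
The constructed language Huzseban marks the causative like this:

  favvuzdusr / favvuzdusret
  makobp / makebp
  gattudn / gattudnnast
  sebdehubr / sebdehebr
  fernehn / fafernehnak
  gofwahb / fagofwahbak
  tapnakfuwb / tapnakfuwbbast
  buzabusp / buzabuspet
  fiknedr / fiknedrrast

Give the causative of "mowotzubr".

"mowotzubr" has second-to-last letter 'b'. The stems whose second-to-last letter is 'b' (sebdehubr → sebdehebr, makobp → makebp) change the last vowel to 'e'.
The other patterns: stems whose second-to-last letter is 'd' or 'w' double the final consonant and add -ast; stems whose second-to-last letter is 's' add -et; stems whose second-to-last letter is 'h' add fa- … -ak around the stem.
So mowotzubr → mowotzebr.

mowotzebr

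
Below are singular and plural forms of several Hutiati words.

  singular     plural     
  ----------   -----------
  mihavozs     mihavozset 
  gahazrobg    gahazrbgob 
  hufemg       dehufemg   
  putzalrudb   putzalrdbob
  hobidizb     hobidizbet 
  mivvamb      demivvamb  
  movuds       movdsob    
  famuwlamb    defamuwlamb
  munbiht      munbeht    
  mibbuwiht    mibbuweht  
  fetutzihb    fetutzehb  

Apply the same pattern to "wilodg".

fetutzihb and putzalrudb both end in -b yet inflect differently (fetutzehb, putzalrdbob), so the final letter is not what conditions the rule; the second-to-last letter is.
"wilodg" has second-to-last letter 'd'. The stems whose second-to-last letter is 'd' (putzalrudb → putzalrdbob, movuds → movdsob) delete the last vowel and add -ob.
So wilodg → wildgob.

wildgob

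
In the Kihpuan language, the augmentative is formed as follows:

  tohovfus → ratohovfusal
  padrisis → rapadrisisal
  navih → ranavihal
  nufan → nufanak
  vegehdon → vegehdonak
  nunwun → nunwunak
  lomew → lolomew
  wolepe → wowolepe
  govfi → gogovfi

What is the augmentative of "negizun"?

negizunak

tohovfus and nunwun both have last vowel 'u' yet inflect differently (ratohovfusal, nunwunak), so the last vowel is not what conditions the rule; the final letter is.
"negizun" ends in -n. The stems ending in -n (nufan → nufanak, vegehdon → vegehdonak, nunwun → nunwunak) add -ak.
The other patterns: stems ending in -h or -s add ra- … -al around the stem; stems ending in -e, -i or -w repeat the first consonant+vowel as a prefix.
So negizun → negizunak.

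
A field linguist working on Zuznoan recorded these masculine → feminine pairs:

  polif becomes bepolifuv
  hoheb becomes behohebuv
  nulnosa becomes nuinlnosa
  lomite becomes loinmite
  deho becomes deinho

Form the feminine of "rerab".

bererabuv

"rerab" ends in a consonant. The stems ending in a consonant (polif → bepolifuv, hoheb → behohebuv) add be- … -uv around the stem.
The other pattern: stems ending in a vowel insert -in- after the first vowel.
So rerab → bererabuv.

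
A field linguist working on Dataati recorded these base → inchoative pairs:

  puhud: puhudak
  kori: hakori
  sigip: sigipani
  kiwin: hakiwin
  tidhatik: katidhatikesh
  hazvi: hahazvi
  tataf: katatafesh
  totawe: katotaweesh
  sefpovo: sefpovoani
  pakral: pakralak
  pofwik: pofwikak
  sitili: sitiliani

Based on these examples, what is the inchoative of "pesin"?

hazvi and sitili both end in -i yet inflect differently (hahazvi, sitiliani), so the final letter is not what conditions the rule; the first letter is.
"pesin" begins with p-. The stems beginning with p- (pofwik → pofwikak, puhud → puhudak, pakral → pakralak) add -ak.
The other patterns: stems beginning with h- or k- add the prefix ha-; stems beginning with s- add -ani; stems beginning with t- add ka- … -esh around the stem.
So pesin → pesinak.

pesinak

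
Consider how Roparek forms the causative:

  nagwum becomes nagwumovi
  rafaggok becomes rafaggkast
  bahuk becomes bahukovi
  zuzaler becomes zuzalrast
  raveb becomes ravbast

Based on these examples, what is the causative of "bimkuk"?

bimkukovi

bahuk and rafaggok both end in -k yet inflect differently (bahukovi, rafaggkast), so the final letter is not what conditions the rule; the last vowel is.
"bimkuk" has last vowel 'u'. The stems whose last vowel is 'u' (nagwum → nagwumovi, bahuk → bahukovi) add -ovi.
The other pattern: stems whose last vowel is 'e' or 'o' delete the last vowel and add -ast.
So bimkuk → bimkukovi.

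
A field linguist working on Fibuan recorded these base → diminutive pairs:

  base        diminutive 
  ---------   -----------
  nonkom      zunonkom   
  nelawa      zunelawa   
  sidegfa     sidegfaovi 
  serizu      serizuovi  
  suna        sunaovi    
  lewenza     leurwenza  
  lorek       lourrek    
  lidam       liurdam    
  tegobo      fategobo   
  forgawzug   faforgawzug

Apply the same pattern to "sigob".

"sigob" begins with s-. The stems beginning with s- (sidegfa → sidegfaovi, serizu → serizuovi, suna → sunaovi) add -ovi.
The other patterns: stems beginning with n- add the prefix zu-; stems beginning with l- insert -ur- after the first vowel; stems beginning with f- or t- add the prefix fa-.
So sigob → sigobovi.

sigobovi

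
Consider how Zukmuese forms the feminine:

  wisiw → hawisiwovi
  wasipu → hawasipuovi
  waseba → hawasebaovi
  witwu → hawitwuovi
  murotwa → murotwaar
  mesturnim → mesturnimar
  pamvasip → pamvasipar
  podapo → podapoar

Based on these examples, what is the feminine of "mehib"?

mehibar

waseba and murotwa both end in -a yet inflect differently (hawasebaovi, murotwaar), so the final letter is not what conditions the rule; the first letter is.
"mehib" begins with m-. The stems beginning with m- (murotwa → murotwaar, mesturnim → mesturnimar) add -ar.
The other pattern: stems beginning with w- add ha- … -ovi around the stem.
So mehib → mehibar.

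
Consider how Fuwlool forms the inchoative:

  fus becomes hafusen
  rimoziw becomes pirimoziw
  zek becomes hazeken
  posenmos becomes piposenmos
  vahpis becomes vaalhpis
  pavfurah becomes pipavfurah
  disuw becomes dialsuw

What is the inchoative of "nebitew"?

pinebitew

"nebitew" has 3 vowels. The stems with 3 vowels (pavfurah → pipavfurah, rimoziw → pirimoziw, posenmos → piposenmos) add the prefix pi-.
So nebitew → pinebitew.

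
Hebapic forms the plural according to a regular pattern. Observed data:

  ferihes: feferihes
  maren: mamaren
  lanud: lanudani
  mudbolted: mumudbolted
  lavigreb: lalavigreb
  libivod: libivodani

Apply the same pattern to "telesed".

mudbolted and libivod both end in -d yet inflect differently (mumudbolted, libivodani), so the final letter is not what conditions the rule; the last vowel is.
"telesed" has last vowel 'e'. The stems whose last vowel is 'e' (mudbolted → mumudbolted, ferihes → feferihes, maren → mamaren) repeat the first consonant+vowel as a prefix.
So telesed → tetelesed.

tetelesed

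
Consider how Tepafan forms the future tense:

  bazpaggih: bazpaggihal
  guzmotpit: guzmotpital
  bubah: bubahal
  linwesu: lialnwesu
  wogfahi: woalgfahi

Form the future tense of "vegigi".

vealgigi

guzmotpit and wogfahi both have last vowel 'i' yet inflect differently (guzmotpital, woalgfahi), so the last vowel is not what conditions the rule; whether the stem ends in a vowel or a consonant is.
"vegigi" ends in a vowel. The stems ending in a vowel (wogfahi → woalgfahi, linwesu → lialnwesu) insert -al- after the first vowel.
So vegigi → vealgigi.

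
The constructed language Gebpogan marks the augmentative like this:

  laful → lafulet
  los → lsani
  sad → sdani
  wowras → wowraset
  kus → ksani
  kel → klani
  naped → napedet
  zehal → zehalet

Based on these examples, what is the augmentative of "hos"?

hsani

kel and zehal both end in -l yet inflect differently (klani, zehalet), so the final letter is not what conditions the rule; the number of vowels is.
"hos" has 1 vowel. The stems with 1 vowel (los → lsani, kus → ksani, sad → sdani) delete the last vowel and add -ani.
The other pattern: stems with 2 vowels add -et.
So hos → hsani.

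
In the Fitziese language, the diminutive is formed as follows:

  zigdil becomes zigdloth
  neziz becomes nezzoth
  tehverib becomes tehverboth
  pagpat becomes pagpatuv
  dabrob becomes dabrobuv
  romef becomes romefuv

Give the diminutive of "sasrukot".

tehverib and dabrob both end in -b yet inflect differently (tehverboth, dabrobuv), so the final letter is not what conditions the rule; the last vowel is.
"sasrukot" has last vowel 'o'. The one such stem in the data (dabrob → dabrobuv) adds -uv, so the same rule applies.
So sasrukot → sasrukotuv.

sasrukotuv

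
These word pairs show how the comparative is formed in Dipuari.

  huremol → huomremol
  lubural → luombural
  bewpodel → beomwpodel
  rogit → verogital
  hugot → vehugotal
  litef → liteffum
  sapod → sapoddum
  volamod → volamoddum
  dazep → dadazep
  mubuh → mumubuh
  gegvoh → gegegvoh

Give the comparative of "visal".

huremol and hugot both have last vowel 'o' yet inflect differently (huomremol, vehugotal), so the last vowel is not what conditions the rule; the final letter is.
"visal" ends in -l. The stems ending in -l (huremol → huomremol, lubural → luombural, bewpodel → beomwpodel) insert -om- after the first vowel.
The other patterns: stems ending in -t add ve- … -al around the stem; stems ending in -d or -f double the final consonant and add -um; stems ending in -h or -p repeat the first consonant+vowel as a prefix.
So visal → viomsal.

viomsal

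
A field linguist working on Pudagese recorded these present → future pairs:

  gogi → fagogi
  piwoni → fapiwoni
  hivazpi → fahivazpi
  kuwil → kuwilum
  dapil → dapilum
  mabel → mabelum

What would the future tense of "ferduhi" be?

dapil and piwoni both have last vowel 'i' yet inflect differently (dapilum, fapiwoni), so the last vowel is not what conditions the rule; the final letter is.
"ferduhi" ends in -i. The stems ending in -i (piwoni → fapiwoni, hivazpi → fahivazpi, gogi → fagogi) add the prefix fa-.
The other pattern: stems ending in -l add -um.
So ferduhi → faferduhi.

faferduhi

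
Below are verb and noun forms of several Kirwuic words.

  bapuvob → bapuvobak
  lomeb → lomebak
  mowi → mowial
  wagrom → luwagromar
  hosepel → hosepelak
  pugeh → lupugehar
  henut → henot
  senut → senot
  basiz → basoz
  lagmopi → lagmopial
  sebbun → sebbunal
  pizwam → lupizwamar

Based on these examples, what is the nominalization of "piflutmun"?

piflutmunal

basiz and mowi both have last vowel 'i' yet inflect differently (basoz, mowial), so the last vowel is not what conditions the rule; the final letter is.
"piflutmun" ends in -n. The one such stem in the data (sebbun → sebbunal) adds -al, so the same rule applies.
The other patterns: stems ending in -b or -l add -ak; stems ending in -t or -z change the last vowel to 'o'; stems ending in -h or -m add lu- … -ar around the stem.
So piflutmun → piflutmunal.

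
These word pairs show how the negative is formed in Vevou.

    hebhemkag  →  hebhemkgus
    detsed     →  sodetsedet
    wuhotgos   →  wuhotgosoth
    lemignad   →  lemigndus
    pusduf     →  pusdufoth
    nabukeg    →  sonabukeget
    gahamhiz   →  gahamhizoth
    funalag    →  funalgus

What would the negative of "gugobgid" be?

gugobgidoth

"gugobgid" has last vowel 'i'. The one such stem in the data (gahamhiz → gahamhizoth) adds -oth, so the same rule applies.
The other patterns: stems whose last vowel is 'a' delete the last vowel and add -us; stems whose last vowel is 'e' add so- … -et around the stem.
So gugobgid → gugobgidoth.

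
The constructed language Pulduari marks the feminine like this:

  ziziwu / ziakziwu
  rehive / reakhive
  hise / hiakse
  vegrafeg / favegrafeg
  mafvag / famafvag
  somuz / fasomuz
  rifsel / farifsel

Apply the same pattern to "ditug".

faditug

rehive and vegrafeg both have last vowel 'e' yet inflect differently (reakhive, favegrafeg), so the last vowel is not what conditions the rule; whether the stem ends in a vowel or a consonant is.
"ditug" ends in a consonant. The stems ending in a consonant (vegrafeg → favegrafeg, mafvag → famafvag, somuz → fasomuz) add the prefix fa-.
So ditug → faditug.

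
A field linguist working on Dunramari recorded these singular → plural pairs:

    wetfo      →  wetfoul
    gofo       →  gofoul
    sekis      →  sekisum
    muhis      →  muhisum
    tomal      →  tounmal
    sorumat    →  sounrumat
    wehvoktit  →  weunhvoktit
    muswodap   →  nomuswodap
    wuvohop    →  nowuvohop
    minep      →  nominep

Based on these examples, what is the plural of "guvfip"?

noguvfip

"guvfip" ends in -p. The stems ending in -p (muswodap → nomuswodap, wuvohop → nowuvohop, minep → nominep) add the prefix no-.
So guvfip → noguvfip.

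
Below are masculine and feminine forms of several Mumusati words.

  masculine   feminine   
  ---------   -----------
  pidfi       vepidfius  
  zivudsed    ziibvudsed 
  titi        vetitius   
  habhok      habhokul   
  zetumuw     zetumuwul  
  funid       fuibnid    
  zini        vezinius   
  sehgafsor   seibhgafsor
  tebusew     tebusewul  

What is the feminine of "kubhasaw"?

kubhasawul

"kubhasaw" ends in -w. The stems ending in -w (zetumuw → zetumuwul, tebusew → tebusewul) add -ul.
The other patterns: stems ending in -i add ve- … -us around the stem; stems ending in -d or -r insert -ib- after the first vowel.
So kubhasaw → kubhasawul.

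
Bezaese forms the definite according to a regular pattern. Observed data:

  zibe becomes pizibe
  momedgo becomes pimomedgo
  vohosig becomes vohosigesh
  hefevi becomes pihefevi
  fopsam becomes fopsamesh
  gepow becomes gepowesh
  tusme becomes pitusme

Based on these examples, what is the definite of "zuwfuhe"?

pizuwfuhe

hefevi and vohosig both have last vowel 'i' yet inflect differently (pihefevi, vohosigesh), so the last vowel is not what conditions the rule; whether the stem ends in a vowel or a consonant is.
"zuwfuhe" ends in a vowel. The stems ending in a vowel (zibe → pizibe, hefevi → pihefevi, momedgo → pimomedgo) add the prefix pi-.
So zuwfuhe → pizuwfuhe.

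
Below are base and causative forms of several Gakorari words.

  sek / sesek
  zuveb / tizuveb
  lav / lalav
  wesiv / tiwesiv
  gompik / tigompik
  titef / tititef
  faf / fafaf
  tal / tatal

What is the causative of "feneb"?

"feneb" has 2 vowels. The stems with 2 vowels (zuveb → tizuveb, titef → tititef, gompik → tigompik) add the prefix ti-.
The other pattern: stems with 1 vowel repeat the first consonant+vowel as a prefix.
So feneb → tifeneb.

tifeneb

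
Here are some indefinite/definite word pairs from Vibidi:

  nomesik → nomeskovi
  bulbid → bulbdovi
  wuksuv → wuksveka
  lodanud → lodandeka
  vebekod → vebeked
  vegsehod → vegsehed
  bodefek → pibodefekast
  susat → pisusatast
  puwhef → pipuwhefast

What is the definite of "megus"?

"megus" has last vowel 'u'. The stems whose last vowel is 'u' (wuksuv → wuksveka, lodanud → lodandeka) delete the last vowel and add -eka.
The other patterns: stems whose last vowel is 'i' delete the last vowel and add -ovi; stems whose last vowel is 'o' change the last vowel to 'e'; stems whose last vowel is 'a' or 'e' add pi- … -ast around the stem.
So megus → megseka.

megseka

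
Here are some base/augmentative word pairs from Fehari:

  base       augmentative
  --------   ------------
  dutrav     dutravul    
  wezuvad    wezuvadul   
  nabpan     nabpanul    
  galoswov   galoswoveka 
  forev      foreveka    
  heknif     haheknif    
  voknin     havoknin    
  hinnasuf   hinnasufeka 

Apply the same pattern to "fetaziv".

hafetaziv

"fetaziv" has last vowel 'i'. The stems whose last vowel is 'i' (voknin → havoknin, heknif → haheknif) add the prefix ha-.
So fetaziv → hafetaziv.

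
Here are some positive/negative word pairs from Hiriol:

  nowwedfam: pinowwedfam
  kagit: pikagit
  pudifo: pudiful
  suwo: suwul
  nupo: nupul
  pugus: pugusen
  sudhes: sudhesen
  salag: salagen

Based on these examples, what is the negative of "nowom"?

nowwedfam and salag both have last vowel 'a' yet inflect differently (pinowwedfam, salagen), so the last vowel is not what conditions the rule; the final letter is.
"nowom" ends in -m. The one such stem in the data (nowwedfam → pinowwedfam) adds the prefix pi-, so the same rule applies.
The other patterns: stems ending in -o drop the final letter and add -ul; stems ending in -g or -s add -en.
So nowom → pinowom.

pinowom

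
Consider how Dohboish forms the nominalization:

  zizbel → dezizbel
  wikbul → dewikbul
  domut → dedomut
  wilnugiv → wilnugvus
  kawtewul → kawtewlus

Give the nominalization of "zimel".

zizbel and kawtewul both end in -l yet inflect differently (dezizbel, kawtewlus), so the final letter is not what conditions the rule; the number of vowels is.
"zimel" has 2 vowels. The stems with 2 vowels (zizbel → dezizbel, wikbul → dewikbul, domut → dedomut) add the prefix de-.
So zimel → dezimel.

dezimel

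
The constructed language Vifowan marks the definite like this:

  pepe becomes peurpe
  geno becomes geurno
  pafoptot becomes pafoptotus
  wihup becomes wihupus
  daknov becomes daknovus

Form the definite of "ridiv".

geno and pafoptot both have last vowel 'o' yet inflect differently (geurno, pafoptotus), so the last vowel is not what conditions the rule; whether the stem ends in a vowel or a consonant is.
"ridiv" ends in a consonant. The stems ending in a consonant (pafoptot → pafoptotus, daknov → daknovus, wihup → wihupus) add -us.
The other pattern: stems ending in a vowel insert -ur- after the first vowel.
So ridiv → ridivus.

ridivus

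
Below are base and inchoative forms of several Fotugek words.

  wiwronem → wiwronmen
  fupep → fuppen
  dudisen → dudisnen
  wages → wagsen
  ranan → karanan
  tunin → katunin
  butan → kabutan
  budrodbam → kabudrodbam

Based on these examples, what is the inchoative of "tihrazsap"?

dudisen and ranan both end in -n yet inflect differently (dudisnen, karanan), so the final letter is not what conditions the rule; the last vowel is.
"tihrazsap" has last vowel 'a'. The stems whose last vowel is 'a' (ranan → karanan, butan → kabutan, budrodbam → kabudrodbam) add the prefix ka-.
The other pattern: stems whose last vowel is 'e' delete the last vowel and add -en.
So tihrazsap → katihrazsap.

katihrazsap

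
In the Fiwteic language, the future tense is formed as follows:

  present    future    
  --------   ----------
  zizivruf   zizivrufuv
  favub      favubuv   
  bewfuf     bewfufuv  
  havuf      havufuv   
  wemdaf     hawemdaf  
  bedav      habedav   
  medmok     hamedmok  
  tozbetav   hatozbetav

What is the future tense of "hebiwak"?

zizivruf and wemdaf both end in -f yet inflect differently (zizivrufuv, hawemdaf), so the final letter is not what conditions the rule; the last vowel is.
"hebiwak" has last vowel 'a'. The stems whose last vowel is 'a' (wemdaf → hawemdaf, bedav → habedav, tozbetav → hatozbetav) add the prefix ha-.
So hebiwak → hahebiwak.

hahebiwak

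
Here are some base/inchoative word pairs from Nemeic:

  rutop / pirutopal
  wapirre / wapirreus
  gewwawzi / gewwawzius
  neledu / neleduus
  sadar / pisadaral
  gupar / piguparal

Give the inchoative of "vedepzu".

vedepzuus

gewwawzi and gupar both begin with g- yet inflect differently (gewwawzius, piguparal), so the first letter is not what conditions the rule; whether the stem ends in a vowel or a consonant is.
"vedepzu" ends in a vowel. The stems ending in a vowel (wapirre → wapirreus, neledu → neleduus, gewwawzi → gewwawzius) add -us.
The other pattern: stems ending in a consonant add pi- … -al around the stem.
So vedepzu → vedepzuus.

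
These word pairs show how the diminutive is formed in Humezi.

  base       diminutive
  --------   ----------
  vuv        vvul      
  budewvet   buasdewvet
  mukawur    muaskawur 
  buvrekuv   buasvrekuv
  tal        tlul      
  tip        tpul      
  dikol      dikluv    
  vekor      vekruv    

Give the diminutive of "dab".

dbul

tal and dikol both end in -l yet inflect differently (tlul, dikluv), so the final letter is not what conditions the rule; the number of vowels is.
"dab" has 1 vowel. The stems with 1 vowel (vuv → vvul, tal → tlul, tip → tpul) delete the last vowel and add -ul.
So dab → dbul.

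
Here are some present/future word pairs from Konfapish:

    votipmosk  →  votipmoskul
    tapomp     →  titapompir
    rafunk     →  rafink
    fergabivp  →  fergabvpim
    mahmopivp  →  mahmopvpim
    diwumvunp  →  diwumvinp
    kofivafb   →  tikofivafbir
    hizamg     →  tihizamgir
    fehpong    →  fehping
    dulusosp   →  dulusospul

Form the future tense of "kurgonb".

kurginb

mahmopivp and dulusosp both end in -p yet inflect differently (mahmopvpim, dulusospul), so the final letter is not what conditions the rule; the second-to-last letter is.
"kurgonb" has second-to-last letter 'n'. The stems whose second-to-last letter is 'n' (diwumvunp → diwumvinp, rafunk → rafink, fehpong → fehping) change the last vowel to 'i'.
So kurgonb → kurginb.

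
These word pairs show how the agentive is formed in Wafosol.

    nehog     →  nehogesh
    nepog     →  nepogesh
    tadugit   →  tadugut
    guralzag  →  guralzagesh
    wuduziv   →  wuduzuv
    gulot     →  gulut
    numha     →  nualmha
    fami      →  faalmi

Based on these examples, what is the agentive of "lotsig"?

nepog and gulot both have last vowel 'o' yet inflect differently (nepogesh, gulut), so the last vowel is not what conditions the rule; the final letter is.
"lotsig" ends in -g. The stems ending in -g (guralzag → guralzagesh, nepog → nepogesh, nehog → nehogesh) add -esh.
The other patterns: stems ending in -t or -v change the last vowel to 'u'; stems ending in -a or -i insert -al- after the first vowel.
So lotsig → lotsigesh.

lotsigesh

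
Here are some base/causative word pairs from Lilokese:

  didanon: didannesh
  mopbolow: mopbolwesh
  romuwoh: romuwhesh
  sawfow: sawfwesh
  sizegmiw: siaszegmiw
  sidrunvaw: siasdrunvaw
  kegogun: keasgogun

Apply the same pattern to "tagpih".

mopbolow and sizegmiw both end in -w yet inflect differently (mopbolwesh, siaszegmiw), so the final letter is not what conditions the rule; the last vowel is.
"tagpih" has last vowel 'i'. The one such stem in the data (sizegmiw → siaszegmiw) inserts -as- after the first vowel (as do sidrunvaw, kegogun), so the same rule applies.
The other pattern: stems whose last vowel is 'o' delete the last vowel and add -esh.
So tagpih → taasgpih.

taasgpih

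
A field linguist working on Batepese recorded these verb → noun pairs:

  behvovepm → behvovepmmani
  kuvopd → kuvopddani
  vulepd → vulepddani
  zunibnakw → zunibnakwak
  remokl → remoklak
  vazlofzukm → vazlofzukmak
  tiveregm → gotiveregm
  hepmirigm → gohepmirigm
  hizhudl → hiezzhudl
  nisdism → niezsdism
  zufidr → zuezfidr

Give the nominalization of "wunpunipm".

behvovepm and vazlofzukm both end in -m yet inflect differently (behvovepmmani, vazlofzukmak), so the final letter is not what conditions the rule; the second-to-last letter is.
"wunpunipm" has second-to-last letter 'p'. The stems whose second-to-last letter is 'p' (behvovepm → behvovepmmani, kuvopd → kuvopddani, vulepd → vulepddani) double the final consonant and add -ani.
The other patterns: stems whose second-to-last letter is 'k' add -ak; stems whose second-to-last letter is 'g' add the prefix go-; stems whose second-to-last letter is 'd' or 's' insert -ez- after the first vowel.
So wunpunipm → wunpunipmmani.

wunpunipmmani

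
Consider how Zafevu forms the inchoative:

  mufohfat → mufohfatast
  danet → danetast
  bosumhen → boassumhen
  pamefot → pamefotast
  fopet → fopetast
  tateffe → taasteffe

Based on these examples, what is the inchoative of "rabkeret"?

rabkeretast

fopet and bosumhen both have last vowel 'e' yet inflect differently (fopetast, boassumhen), so the last vowel is not what conditions the rule; the final letter is.
"rabkeret" ends in -t. The stems ending in -t (fopet → fopetast, mufohfat → mufohfatast, danet → danetast) add -ast.
The other pattern: stems ending in -e or -n insert -as- after the first vowel.
So rabkeret → rabkeretast.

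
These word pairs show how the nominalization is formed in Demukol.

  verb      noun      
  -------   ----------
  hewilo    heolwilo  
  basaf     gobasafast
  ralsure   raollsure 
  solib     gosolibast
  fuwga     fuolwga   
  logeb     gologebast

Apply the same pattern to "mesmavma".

meolsmavma

"mesmavma" ends in a vowel. The stems ending in a vowel (ralsure → raollsure, fuwga → fuolwga, hewilo → heolwilo) insert -ol- after the first vowel.
The other pattern: stems ending in a consonant add go- … -ast around the stem.
So mesmavma → meolsmavma.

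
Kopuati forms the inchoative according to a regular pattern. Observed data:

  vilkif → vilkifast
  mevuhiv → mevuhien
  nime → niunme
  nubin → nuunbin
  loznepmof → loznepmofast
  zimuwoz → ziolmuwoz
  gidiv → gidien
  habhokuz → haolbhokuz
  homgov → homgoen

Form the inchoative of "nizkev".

nizkeen

homgov and zimuwoz both have last vowel 'o' yet inflect differently (homgoen, ziolmuwoz), so the last vowel is not what conditions the rule; the final letter is.
"nizkev" ends in -v. The stems ending in -v (homgov → homgoen, mevuhiv → mevuhien, gidiv → gidien) drop the final letter and add -en.
The other patterns: stems ending in -z insert -ol- after the first vowel; stems ending in -f add -ast; stems ending in -e or -n insert -un- after the first vowel.
So nizkev → nizkeen.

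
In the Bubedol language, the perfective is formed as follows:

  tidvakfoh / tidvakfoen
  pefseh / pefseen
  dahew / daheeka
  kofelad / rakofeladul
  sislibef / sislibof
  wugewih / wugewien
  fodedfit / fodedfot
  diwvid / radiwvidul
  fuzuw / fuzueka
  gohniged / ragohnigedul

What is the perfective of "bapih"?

"bapih" ends in -h. The stems ending in -h (tidvakfoh → tidvakfoen, wugewih → wugewien, pefseh → pefseen) drop the final letter and add -en.
The other patterns: stems ending in -w drop the final letter and add -eka; stems ending in -d add ra- … -ul around the stem; stems ending in -f or -t change the last vowel to 'o'.
So bapih → bapien.

bapien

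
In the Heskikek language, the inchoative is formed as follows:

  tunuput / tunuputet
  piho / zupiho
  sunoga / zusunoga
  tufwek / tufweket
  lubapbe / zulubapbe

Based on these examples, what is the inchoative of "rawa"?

"rawa" ends in a vowel. The stems ending in a vowel (lubapbe → zulubapbe, piho → zupiho, sunoga → zusunoga) add the prefix zu-.
So rawa → zurawa.

zurawa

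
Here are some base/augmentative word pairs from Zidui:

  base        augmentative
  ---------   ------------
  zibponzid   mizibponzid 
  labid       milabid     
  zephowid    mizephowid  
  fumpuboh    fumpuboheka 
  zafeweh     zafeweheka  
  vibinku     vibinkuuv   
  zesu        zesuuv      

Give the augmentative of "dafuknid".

midafuknid

zibponzid and zafeweh both begin with z- yet inflect differently (mizibponzid, zafeweheka), so the first letter is not what conditions the rule; the final letter is.
"dafuknid" ends in -d. The stems ending in -d (zibponzid → mizibponzid, labid → milabid, zephowid → mizephowid) add the prefix mi-.
The other patterns: stems ending in -h add -eka; stems ending in -u add -uv.
So dafuknid → midafuknid.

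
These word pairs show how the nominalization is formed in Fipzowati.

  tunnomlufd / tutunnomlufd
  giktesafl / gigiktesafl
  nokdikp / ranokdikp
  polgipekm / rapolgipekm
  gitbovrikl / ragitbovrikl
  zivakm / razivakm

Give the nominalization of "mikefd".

"mikefd" has second-to-last letter 'f'. The stems whose second-to-last letter is 'f' (tunnomlufd → tutunnomlufd, giktesafl → gigiktesafl) repeat the first consonant+vowel as a prefix.
So mikefd → mimikefd.

mimikefd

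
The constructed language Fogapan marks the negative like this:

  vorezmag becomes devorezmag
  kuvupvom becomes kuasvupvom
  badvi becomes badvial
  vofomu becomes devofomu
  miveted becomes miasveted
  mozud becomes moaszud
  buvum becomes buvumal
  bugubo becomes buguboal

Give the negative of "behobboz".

behobbozal

buvum and kuvupvom both end in -m yet inflect differently (buvumal, kuasvupvom), so the final letter is not what conditions the rule; the first letter is.
"behobboz" begins with b-. The stems beginning with b- (buvum → buvumal, badvi → badvial, bugubo → buguboal) add -al.
The other patterns: stems beginning with v- add the prefix de-; stems beginning with k- or m- insert -as- after the first vowel.
So behobboz → behobbozal.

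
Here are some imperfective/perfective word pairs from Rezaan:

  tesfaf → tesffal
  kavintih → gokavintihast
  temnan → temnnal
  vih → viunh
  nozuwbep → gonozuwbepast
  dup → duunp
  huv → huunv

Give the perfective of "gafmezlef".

gogafmezlefast

vih and kavintih both end in -h yet inflect differently (viunh, gokavintihast), so the final letter is not what conditions the rule; the number of vowels is.
"gafmezlef" has 3 vowels. The stems with 3 vowels (kavintih → gokavintihast, nozuwbep → gonozuwbepast) add go- … -ast around the stem.
The other patterns: stems with 1 vowel insert -un- after the first vowel; stems with 2 vowels delete the last vowel and add -al.
So gafmezlef → gogafmezlefast.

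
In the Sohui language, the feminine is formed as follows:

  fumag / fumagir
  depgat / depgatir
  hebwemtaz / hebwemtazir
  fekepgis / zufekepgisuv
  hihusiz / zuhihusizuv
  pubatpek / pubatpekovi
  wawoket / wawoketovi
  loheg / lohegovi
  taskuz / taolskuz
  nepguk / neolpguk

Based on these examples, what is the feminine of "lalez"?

"lalez" has last vowel 'e'. The stems whose last vowel is 'e' (pubatpek → pubatpekovi, wawoket → wawoketovi, loheg → lohegovi) add -ovi.
The other patterns: stems whose last vowel is 'a' add -ir; stems whose last vowel is 'i' add zu- … -uv around the stem; stems whose last vowel is 'u' insert -ol- after the first vowel.
So lalez → lalezovi.

lalezovi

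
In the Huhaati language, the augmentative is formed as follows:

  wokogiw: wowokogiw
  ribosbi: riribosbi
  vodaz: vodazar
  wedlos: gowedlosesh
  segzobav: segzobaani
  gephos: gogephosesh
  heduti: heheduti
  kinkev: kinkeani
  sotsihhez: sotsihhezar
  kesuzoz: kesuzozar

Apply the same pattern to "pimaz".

wedlos and kesuzoz both have last vowel 'o' yet inflect differently (gowedlosesh, kesuzozar), so the last vowel is not what conditions the rule; the final letter is.
"pimaz" ends in -z. The stems ending in -z (kesuzoz → kesuzozar, sotsihhez → sotsihhezar, vodaz → vodazar) add -ar.
The other patterns: stems ending in -s add go- … -esh around the stem; stems ending in -v drop the final letter and add -ani; stems ending in -i or -w repeat the first consonant+vowel as a prefix.
So pimaz → pimazar.

pimazar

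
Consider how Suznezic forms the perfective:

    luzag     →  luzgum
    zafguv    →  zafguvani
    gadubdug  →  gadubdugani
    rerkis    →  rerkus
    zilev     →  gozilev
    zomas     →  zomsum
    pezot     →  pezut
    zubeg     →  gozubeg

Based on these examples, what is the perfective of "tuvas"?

tuvsum

gadubdug and luzag both end in -g yet inflect differently (gadubdugani, luzgum), so the final letter is not what conditions the rule; the last vowel is.
"tuvas" has last vowel 'a'. The stems whose last vowel is 'a' (luzag → luzgum, zomas → zomsum) delete the last vowel and add -um.
So tuvas → tuvsum.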